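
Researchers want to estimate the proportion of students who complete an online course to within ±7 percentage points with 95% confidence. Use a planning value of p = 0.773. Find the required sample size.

For a proportion with margin E = 0.07 at 95% confidence, z = 1.960.
n = p̂(1−p̂)(z/E)² = 0.773 × 0.227 × (1.960/0.07)² = 137.57
Round up: n = 138.

n = 138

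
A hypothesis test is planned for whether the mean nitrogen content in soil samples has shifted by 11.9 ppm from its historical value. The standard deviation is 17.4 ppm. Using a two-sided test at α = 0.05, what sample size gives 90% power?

For a one-sample z-test, n = ((z_{α/2} + z_β)·σ/δ)².
z_{α/2} = 1.960 (two-sided α = 0.05); z_β = 1.282 (power 90% → β = 0.1).
n = (3.242 × 17.4 / 11.9)² = 22.47
Round up: n = 23.

23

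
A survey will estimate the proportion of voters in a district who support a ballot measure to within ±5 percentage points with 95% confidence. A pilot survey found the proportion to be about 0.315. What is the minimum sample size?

For a proportion with margin E = 0.05 at 95% confidence, z = 1.960.
n = p̂(1−p̂)(z/E)² = 0.315 × 0.685 × (1.960/0.05)² = 331.57
Round up: n = 332.

332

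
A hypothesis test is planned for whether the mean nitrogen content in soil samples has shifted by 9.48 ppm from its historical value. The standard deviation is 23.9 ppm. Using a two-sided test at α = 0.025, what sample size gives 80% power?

61

For a one-sample z-test, n = ((z_{α/2} + z_β)·σ/δ)².
z_{α/2} = 2.241 (two-sided α = 0.025); z_β = 0.842 (power 80% → β = 0.2).
n = (3.083 × 23.9 / 9.48)² = 60.41
Round up: n = 61.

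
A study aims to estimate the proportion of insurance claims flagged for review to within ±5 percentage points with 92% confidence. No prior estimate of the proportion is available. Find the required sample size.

For a proportion with margin E = 0.05 at 92% confidence, z = 1.751.
With no prior estimate, use p = 0.5, which maximizes p(1−p) at 0.25.
n = 0.25 × (z/E)² = 0.25 × (1.751/0.05)² = 306.60
Round up: n = 307.

n = 307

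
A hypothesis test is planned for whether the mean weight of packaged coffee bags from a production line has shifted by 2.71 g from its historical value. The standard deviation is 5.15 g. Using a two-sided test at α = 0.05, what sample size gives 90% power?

38

For a one-sample z-test, n = ((z_{α/2} + z_β)·σ/δ)².
z_{α/2} = 1.960 (two-sided α = 0.05); z_β = 1.282 (power 90% → β = 0.1).
n = (3.242 × 5.15 / 2.71)² = 37.96
Round up: n = 38.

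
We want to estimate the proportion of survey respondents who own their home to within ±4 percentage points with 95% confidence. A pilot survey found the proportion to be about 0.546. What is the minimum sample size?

596

For a proportion with margin E = 0.04 at 95% confidence, z = 1.960.
n = p̂(1−p̂)(z/E)² = 0.546 × 0.454 × (1.960/0.04)² = 595.17
Round up: n = 596.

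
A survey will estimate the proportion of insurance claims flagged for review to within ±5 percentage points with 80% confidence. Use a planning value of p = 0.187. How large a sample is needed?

For a proportion with margin E = 0.05 at 80% confidence, z = 1.282.
n = p̂(1−p̂)(z/E)² = 0.187 × 0.813 × (1.282/0.05)² = 99.95
Round up: n = 100.

100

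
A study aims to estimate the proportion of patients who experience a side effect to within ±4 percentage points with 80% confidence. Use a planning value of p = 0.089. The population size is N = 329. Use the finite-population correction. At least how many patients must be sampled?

67

For a proportion with margin E = 0.04 at 80% confidence, z = 1.282.
n = p̂(1−p̂)(z/E)² = 0.089 × 0.911 × (1.282/0.04)² = 83.28 — call this n₀.
Finite-population correction with N = 329: n = n₀ / (1 + (n₀−1)/N) = 83.28 / 1.25 = 66.62
Round up: n = 67.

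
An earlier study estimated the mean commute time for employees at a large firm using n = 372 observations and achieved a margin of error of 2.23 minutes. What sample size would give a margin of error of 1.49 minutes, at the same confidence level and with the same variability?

834

Margin of error scales as 1/√n, so n₂ = n₁·(E₁/E₂)².
n₂ = 372 × (2.23/1.49)² = 372 × 2.24 = 833.28
Round up: n₂ = 834.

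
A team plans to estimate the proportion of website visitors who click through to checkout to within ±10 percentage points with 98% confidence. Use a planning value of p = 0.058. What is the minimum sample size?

n = 30

For a proportion with margin E = 0.1 at 98% confidence, z = 2.326.
n = p̂(1−p̂)(z/E)² = 0.058 × 0.942 × (2.326/0.1)² = 29.56
Round up: n = 30.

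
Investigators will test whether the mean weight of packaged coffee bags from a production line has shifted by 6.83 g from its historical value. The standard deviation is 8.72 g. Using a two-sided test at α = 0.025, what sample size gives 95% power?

25

For a one-sample z-test, n = ((z_{α/2} + z_β)·σ/δ)².
z_{α/2} = 2.241 (two-sided α = 0.025); z_β = 1.645 (power 95% → β = 0.05).
n = (3.886 × 8.72 / 6.83)² = 24.61
Round up: n = 25.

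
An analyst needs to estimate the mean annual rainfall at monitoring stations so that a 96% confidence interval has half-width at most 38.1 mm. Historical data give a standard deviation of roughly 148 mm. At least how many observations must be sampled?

For a mean, the margin of error is E = z·σ/√n, so n = (zσ/E)².
At 96% confidence, z = 2.054.
n = (2.054 × 148 / 38.1)² = 63.66
Round up: n = 64.

64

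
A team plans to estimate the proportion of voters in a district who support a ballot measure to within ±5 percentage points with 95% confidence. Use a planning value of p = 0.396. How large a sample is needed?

n = 368

For a proportion with margin E = 0.05 at 95% confidence, z = 1.960.
n = p̂(1−p̂)(z/E)² = 0.396 × 0.604 × (1.960/0.05)² = 367.54
Round up: n = 368.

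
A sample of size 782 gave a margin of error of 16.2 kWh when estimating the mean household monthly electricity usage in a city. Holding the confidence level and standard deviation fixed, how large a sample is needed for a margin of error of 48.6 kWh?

Margin of error scales as 1/√n, so n₂ = n₁·(E₁/E₂)².
n₂ = 782 × (16.2/48.6)² = 782 × 0.1111 = 86.88
Round up: n₂ = 87.

87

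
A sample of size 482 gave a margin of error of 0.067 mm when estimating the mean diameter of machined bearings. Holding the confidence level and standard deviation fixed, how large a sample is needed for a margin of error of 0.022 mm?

n = 4471

Margin of error scales as 1/√n, so n₂ = n₁·(E₁/E₂)².
n₂ = 482 × (0.067/0.022)² = 482 × 9.275 = 4470.55
Round up: n₂ = 4471.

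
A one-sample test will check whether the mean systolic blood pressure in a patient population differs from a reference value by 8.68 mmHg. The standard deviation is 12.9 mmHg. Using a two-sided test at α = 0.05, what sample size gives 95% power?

29

For a one-sample z-test, n = ((z_{α/2} + z_β)·σ/δ)².
z_{α/2} = 1.960 (two-sided α = 0.05); z_β = 1.645 (power 95% → β = 0.05).
n = (3.605 × 12.9 / 8.68)² = 28.70
Round up: n = 29.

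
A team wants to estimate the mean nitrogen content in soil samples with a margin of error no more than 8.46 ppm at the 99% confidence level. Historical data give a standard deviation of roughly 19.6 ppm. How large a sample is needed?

For a mean, the margin of error is E = z·σ/√n, so n = (zσ/E)².
At 99% confidence, z = 2.576.
n = (2.576 × 19.6 / 8.46)² = 35.62
Round up: n = 36.

36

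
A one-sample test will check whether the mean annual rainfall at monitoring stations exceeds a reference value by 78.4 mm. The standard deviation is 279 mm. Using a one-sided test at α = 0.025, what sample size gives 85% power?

114

For a one-sample z-test, n = ((z_α + z_β)·σ/δ)².
z_α = 1.960 (one-sided α = 0.025); z_β = 1.036 (power 85% → β = 0.15).
n = (2.996 × 279 / 78.4)² = 113.67
Round up: n = 114.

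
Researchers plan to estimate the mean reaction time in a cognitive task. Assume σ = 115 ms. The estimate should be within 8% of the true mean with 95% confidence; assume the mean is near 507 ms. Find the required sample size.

31

For a mean, the margin of error is E = z·σ/√n, so n = (zσ/E)².
At 95% confidence, z = 1.960.
E = 8% of 507 = 40.56 ms.
n = (1.960 × 115 / 40.56)² = 30.88
Round up: n = 31.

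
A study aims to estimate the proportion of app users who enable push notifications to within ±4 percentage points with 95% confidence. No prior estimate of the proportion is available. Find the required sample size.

601

For a proportion with margin E = 0.04 at 95% confidence, z = 1.960.
With no prior estimate, use p = 0.5, which maximizes p(1−p) at 0.25.
n = 0.25 × (z/E)² = 0.25 × (1.960/0.04)² = 600.25
Round up: n = 601.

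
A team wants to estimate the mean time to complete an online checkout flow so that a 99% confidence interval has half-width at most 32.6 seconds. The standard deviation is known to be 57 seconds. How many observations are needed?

For a mean, the margin of error is E = z·σ/√n, so n = (zσ/E)².
At 99% confidence, z = 2.576.
n = (2.576 × 57 / 32.6)² = 20.29
Round up: n = 21.

n = 21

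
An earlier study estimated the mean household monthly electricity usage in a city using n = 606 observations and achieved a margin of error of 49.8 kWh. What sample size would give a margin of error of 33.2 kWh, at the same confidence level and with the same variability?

Margin of error scales as 1/√n, so n₂ = n₁·(E₁/E₂)².
n₂ = 606 × (49.8/33.2)² = 606 × 2.25 = 1363.50
Round up: n₂ = 1364.

1364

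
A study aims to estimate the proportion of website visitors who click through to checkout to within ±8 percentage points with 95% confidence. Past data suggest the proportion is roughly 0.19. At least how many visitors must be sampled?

n = 93

For a proportion with margin E = 0.08 at 95% confidence, z = 1.960.
n = p̂(1−p̂)(z/E)² = 0.19 × 0.81 × (1.960/0.08)² = 92.38
Round up: n = 93.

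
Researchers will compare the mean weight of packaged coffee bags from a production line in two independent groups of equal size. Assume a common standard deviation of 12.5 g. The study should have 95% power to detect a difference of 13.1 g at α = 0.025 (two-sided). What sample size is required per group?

28 per group

For two equal groups, n per group = 2·((z_{α/2} + z_β)·σ/δ)².
z_{α/2} = 2.241; z_β = 1.645 (power 95%).
n = 2 × (3.886 × 12.5 / 13.1)² = 2 × 13.75 = 27.50
Round up: n = 28 per group.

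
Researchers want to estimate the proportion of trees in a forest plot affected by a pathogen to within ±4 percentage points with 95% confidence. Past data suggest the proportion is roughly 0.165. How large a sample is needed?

n = 331

For a proportion with margin E = 0.04 at 95% confidence, z = 1.960.
n = p̂(1−p̂)(z/E)² = 0.165 × 0.835 × (1.960/0.04)² = 330.80
Round up: n = 331.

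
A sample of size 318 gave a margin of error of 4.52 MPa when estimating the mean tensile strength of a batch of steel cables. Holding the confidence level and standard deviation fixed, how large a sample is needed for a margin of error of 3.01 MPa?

718

Margin of error scales as 1/√n, so n₂ = n₁·(E₁/E₂)².
n₂ = 318 × (4.52/3.01)² = 318 × 2.255 = 717.09
Round up: n₂ = 718.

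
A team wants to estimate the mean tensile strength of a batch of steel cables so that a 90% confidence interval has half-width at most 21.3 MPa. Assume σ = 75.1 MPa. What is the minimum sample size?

For a mean, the margin of error is E = z·σ/√n, so n = (zσ/E)².
At 90% confidence, z = 1.645.
n = (1.645 × 75.1 / 21.3)² = 33.64
Round up: n = 34.

34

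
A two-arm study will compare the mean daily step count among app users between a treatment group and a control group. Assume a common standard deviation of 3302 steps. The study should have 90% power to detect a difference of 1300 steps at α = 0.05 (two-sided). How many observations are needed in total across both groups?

272 total

For two equal groups, n per group = 2·((z_{α/2} + z_β)·σ/δ)².
z_{α/2} = 1.960; z_β = 1.282 (power 90%).
n = 2 × (3.242 × 3302 / 1300)² = 2 × 67.81 = 135.62
Round up: n = 136 per group.
Total across both groups: 2 × 136 = 272.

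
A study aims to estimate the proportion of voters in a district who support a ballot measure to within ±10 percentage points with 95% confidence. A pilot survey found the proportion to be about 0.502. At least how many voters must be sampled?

For a proportion with margin E = 0.1 at 95% confidence, z = 1.960.
n = p̂(1−p̂)(z/E)² = 0.502 × 0.498 × (1.960/0.1)² = 96.04
Round up: n = 97.

97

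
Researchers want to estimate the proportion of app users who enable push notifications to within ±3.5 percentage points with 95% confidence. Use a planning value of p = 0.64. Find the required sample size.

723

For a proportion with margin E = 0.035 at 95% confidence, z = 1.960.
n = p̂(1−p̂)(z/E)² = 0.64 × 0.36 × (1.960/0.035)² = 722.53
Round up: n = 723.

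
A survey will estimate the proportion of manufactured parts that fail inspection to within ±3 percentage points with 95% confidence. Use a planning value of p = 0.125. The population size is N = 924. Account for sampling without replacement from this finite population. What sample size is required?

n = 311

For a proportion with margin E = 0.03 at 95% confidence, z = 1.960.
n = p̂(1−p̂)(z/E)² = 0.125 × 0.875 × (1.960/0.03)² = 466.86 — call this n₀.
Finite-population correction with N = 924: n = n₀ / (1 + (n₀−1)/N) = 466.86 / 1.504 = 310.41
Round up: n = 311.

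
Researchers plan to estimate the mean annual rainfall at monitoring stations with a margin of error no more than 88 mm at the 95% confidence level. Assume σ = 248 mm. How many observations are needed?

31

For a mean, the margin of error is E = z·σ/√n, so n = (zσ/E)².
At 95% confidence, z = 1.960.
n = (1.960 × 248 / 88)² = 30.51
Round up: n = 31.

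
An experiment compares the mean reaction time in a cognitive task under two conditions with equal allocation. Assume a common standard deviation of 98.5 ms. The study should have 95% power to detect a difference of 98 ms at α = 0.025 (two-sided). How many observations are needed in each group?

For two equal groups, n per group = 2·((z_{α/2} + z_β)·σ/δ)².
z_{α/2} = 2.241; z_β = 1.645 (power 95%).
n = 2 × (3.886 × 98.5 / 98)² = 2 × 15.26 = 30.52
Round up: n = 31 per group.

31 per group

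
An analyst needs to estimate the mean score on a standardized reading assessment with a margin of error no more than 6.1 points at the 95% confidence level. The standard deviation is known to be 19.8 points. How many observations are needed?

For a mean, the margin of error is E = z·σ/√n, so n = (zσ/E)².
At 95% confidence, z = 1.960.
n = (1.960 × 19.8 / 6.1)² = 40.47
Round up: n = 41.

41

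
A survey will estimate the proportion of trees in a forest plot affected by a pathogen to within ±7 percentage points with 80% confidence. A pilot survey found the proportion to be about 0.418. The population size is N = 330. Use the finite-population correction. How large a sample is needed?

n = 66

For a proportion with margin E = 0.07 at 80% confidence, z = 1.282.
n = p̂(1−p̂)(z/E)² = 0.418 × 0.582 × (1.282/0.07)² = 81.60 — call this n₀.
Finite-population correction with N = 330: n = n₀ / (1 + (n₀−1)/N) = 81.60 / 1.244 = 65.59
Round up: n = 66.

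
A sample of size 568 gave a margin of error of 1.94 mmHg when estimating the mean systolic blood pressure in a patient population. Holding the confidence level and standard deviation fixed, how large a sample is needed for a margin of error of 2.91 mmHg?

253

Margin of error scales as 1/√n, so n₂ = n₁·(E₁/E₂)².
n₂ = 568 × (1.94/2.91)² = 568 × 0.4444 = 252.42
Round up: n₂ = 253.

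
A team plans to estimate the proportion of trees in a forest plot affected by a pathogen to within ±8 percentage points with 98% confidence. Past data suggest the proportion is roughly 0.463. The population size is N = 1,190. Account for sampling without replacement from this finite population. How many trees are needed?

179

For a proportion with margin E = 0.08 at 98% confidence, z = 2.326.
n = p̂(1−p̂)(z/E)² = 0.463 × 0.537 × (2.326/0.08)² = 210.18 — call this n₀.
Finite-population correction with N = 1,190: n = n₀ / (1 + (n₀−1)/N) = 210.18 / 1.176 = 178.72
Round up: n = 179.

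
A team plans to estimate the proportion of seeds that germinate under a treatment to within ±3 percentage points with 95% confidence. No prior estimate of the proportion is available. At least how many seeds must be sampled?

For a proportion with margin E = 0.03 at 95% confidence, z = 1.960.
With no prior estimate, use p = 0.5, which maximizes p(1−p) at 0.25.
n = 0.25 × (z/E)² = 0.25 × (1.960/0.03)² = 1067.11
Round up: n = 1068.

1068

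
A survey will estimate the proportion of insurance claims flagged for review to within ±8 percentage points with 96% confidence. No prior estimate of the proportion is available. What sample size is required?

For a proportion with margin E = 0.08 at 96% confidence, z = 2.054.
With no prior estimate, use p = 0.5, which maximizes p(1−p) at 0.25.
n = 0.25 × (z/E)² = 0.25 × (2.054/0.08)² = 164.80
Round up: n = 165.

165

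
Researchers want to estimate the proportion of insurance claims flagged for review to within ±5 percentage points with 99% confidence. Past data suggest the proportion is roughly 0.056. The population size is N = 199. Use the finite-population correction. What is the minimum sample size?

For a proportion with margin E = 0.05 at 99% confidence, z = 2.576.
n = p̂(1−p̂)(z/E)² = 0.056 × 0.944 × (2.576/0.05)² = 140.32 — call this n₀.
Finite-population correction with N = 199: n = n₀ / (1 + (n₀−1)/N) = 140.32 / 1.7 = 82.54
Round up: n = 83.

n = 83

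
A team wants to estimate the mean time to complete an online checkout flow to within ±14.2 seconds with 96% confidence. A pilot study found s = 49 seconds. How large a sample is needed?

For a mean, the margin of error is E = z·σ/√n, so n = (zσ/E)².
At 96% confidence, z = 2.054.
n = (2.054 × 49 / 14.2)² = 50.24
Round up: n = 51.

51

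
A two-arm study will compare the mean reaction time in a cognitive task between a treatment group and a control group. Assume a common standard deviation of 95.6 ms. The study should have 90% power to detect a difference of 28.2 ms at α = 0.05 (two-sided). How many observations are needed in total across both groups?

484 total

For two equal groups, n per group = 2·((z_{α/2} + z_β)·σ/δ)².
z_{α/2} = 1.960; z_β = 1.282 (power 90%).
n = 2 × (3.242 × 95.6 / 28.2)² = 2 × 120.79 = 241.58
Round up: n = 242 per group.
Total across both groups: 2 × 242 = 484.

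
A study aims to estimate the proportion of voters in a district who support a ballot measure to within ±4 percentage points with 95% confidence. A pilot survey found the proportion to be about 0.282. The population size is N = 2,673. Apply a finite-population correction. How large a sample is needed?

For a proportion with margin E = 0.04 at 95% confidence, z = 1.960.
n = p̂(1−p̂)(z/E)² = 0.282 × 0.718 × (1.960/0.04)² = 486.14 — call this n₀.
Finite-population correction with N = 2,673: n = n₀ / (1 + (n₀−1)/N) = 486.14 / 1.181 = 411.63
Round up: n = 412.

412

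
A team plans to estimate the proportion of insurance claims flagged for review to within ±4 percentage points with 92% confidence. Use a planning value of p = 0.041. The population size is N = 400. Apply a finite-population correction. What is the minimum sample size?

n = 64

For a proportion with margin E = 0.04 at 92% confidence, z = 1.751.
n = p̂(1−p̂)(z/E)² = 0.041 × 0.959 × (1.751/0.04)² = 75.35 — call this n₀.
Finite-population correction with N = 400: n = n₀ / (1 + (n₀−1)/N) = 75.35 / 1.186 = 63.53
Round up: n = 64.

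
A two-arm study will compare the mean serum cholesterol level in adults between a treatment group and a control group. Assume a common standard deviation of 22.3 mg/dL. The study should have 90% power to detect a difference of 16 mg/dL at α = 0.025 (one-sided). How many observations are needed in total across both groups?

For two equal groups, n per group = 2·((z_α + z_β)·σ/δ)².
z_α = 1.960; z_β = 1.282 (power 90%).
n = 2 × (3.242 × 22.3 / 16)² = 2 × 20.42 = 40.84
Round up: n = 41 per group.
Total across both groups: 2 × 41 = 82.

82 total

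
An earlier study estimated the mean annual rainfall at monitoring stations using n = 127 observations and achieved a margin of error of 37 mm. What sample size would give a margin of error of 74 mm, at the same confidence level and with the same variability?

32

Margin of error scales as 1/√n, so n₂ = n₁·(E₁/E₂)².
n₂ = 127 × (37/74)² = 127 × 0.25 = 31.75
Round up: n₂ = 32.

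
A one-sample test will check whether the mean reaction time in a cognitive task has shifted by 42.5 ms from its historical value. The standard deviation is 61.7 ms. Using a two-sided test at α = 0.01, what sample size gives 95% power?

n = 38

For a one-sample z-test, n = ((z_{α/2} + z_β)·σ/δ)².
z_{α/2} = 2.576 (two-sided α = 0.01); z_β = 1.645 (power 95% → β = 0.05).
n = (4.221 × 61.7 / 42.5)² = 37.55
Round up: n = 38.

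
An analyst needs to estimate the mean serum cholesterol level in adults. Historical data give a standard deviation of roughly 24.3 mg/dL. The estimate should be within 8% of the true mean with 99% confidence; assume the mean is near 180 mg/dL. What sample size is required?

For a mean, the margin of error is E = z·σ/√n, so n = (zσ/E)².
At 99% confidence, z = 2.576.
E = 8% of 180 = 14.4 mg/dL.
n = (2.576 × 24.3 / 14.4)² = 18.90
Round up: n = 19.

19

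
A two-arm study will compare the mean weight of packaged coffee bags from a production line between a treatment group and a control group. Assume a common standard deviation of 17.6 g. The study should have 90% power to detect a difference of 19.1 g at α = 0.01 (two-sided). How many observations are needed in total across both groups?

52 total

For two equal groups, n per group = 2·((z_{α/2} + z_β)·σ/δ)².
z_{α/2} = 2.576; z_β = 1.282 (power 90%).
n = 2 × (3.858 × 17.6 / 19.1)² = 2 × 12.64 = 25.28
Round up: n = 26 per group.
Total across both groups: 2 × 26 = 52.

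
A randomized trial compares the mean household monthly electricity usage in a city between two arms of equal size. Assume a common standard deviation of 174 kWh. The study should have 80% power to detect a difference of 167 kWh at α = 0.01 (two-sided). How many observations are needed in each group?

For two equal groups, n per group = 2·((z_{α/2} + z_β)·σ/δ)².
z_{α/2} = 2.576; z_β = 0.842 (power 80%).
n = 2 × (3.418 × 174 / 167)² = 2 × 12.68 = 25.36
Round up: n = 26 per group.

26 per group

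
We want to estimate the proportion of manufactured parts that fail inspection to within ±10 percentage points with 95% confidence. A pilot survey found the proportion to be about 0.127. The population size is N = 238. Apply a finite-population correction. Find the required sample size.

For a proportion with margin E = 0.1 at 95% confidence, z = 1.960.
n = p̂(1−p̂)(z/E)² = 0.127 × 0.873 × (1.960/0.1)² = 42.59 — call this n₀.
Finite-population correction with N = 238: n = n₀ / (1 + (n₀−1)/N) = 42.59 / 1.175 = 36.25
Round up: n = 37.

37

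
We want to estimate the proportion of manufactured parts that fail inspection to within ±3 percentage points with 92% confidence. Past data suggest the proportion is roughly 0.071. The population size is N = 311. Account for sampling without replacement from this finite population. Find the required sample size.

n = 131

For a proportion with margin E = 0.03 at 92% confidence, z = 1.751.
n = p̂(1−p̂)(z/E)² = 0.071 × 0.929 × (1.751/0.03)² = 224.70 — call this n₀.
Finite-population correction with N = 311: n = n₀ / (1 + (n₀−1)/N) = 224.70 / 1.719 = 130.72
Round up: n = 131.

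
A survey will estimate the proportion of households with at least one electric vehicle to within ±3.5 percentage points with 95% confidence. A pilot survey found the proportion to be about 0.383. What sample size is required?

742

For a proportion with margin E = 0.035 at 95% confidence, z = 1.960.
n = p̂(1−p̂)(z/E)² = 0.383 × 0.617 × (1.960/0.035)² = 741.07
Round up: n = 742.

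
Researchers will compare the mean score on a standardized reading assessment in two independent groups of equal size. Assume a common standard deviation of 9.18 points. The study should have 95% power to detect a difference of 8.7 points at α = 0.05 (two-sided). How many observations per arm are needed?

For two equal groups, n per group = 2·((z_{α/2} + z_β)·σ/δ)².
z_{α/2} = 1.960; z_β = 1.645 (power 95%).
n = 2 × (3.605 × 9.18 / 8.7)² = 2 × 14.47 = 28.94
Round up: n = 29 per group.

29 per group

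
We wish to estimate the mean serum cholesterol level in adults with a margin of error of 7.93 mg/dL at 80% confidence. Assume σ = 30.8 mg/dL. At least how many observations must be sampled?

25

For a mean, the margin of error is E = z·σ/√n, so n = (zσ/E)².
At 80% confidence, z = 1.282.
n = (1.282 × 30.8 / 7.93)² = 24.79
Round up: n = 25.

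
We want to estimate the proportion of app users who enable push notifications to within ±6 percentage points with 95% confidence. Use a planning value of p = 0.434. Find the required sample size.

For a proportion with margin E = 0.06 at 95% confidence, z = 1.960.
n = p̂(1−p̂)(z/E)² = 0.434 × 0.566 × (1.960/0.06)² = 262.13
Round up: n = 263.

263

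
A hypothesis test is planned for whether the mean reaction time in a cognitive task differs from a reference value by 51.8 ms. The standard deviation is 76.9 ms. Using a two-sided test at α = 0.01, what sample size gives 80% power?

26

For a one-sample z-test, n = ((z_{α/2} + z_β)·σ/δ)².
z_{α/2} = 2.576 (two-sided α = 0.01); z_β = 0.842 (power 80% → β = 0.2).
n = (3.418 × 76.9 / 51.8)² = 25.75
Round up: n = 26.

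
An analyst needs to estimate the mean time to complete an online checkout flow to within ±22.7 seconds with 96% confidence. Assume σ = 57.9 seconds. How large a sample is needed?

For a mean, the margin of error is E = z·σ/√n, so n = (zσ/E)².
At 96% confidence, z = 2.054.
n = (2.054 × 57.9 / 22.7)² = 27.45
Round up: n = 28.

28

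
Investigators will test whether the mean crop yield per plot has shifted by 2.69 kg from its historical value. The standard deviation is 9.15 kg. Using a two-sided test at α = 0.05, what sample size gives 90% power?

For a one-sample z-test, n = ((z_{α/2} + z_β)·σ/δ)².
z_{α/2} = 1.960 (two-sided α = 0.05); z_β = 1.282 (power 90% → β = 0.1).
n = (3.242 × 9.15 / 2.69)² = 121.61
Round up: n = 122.

122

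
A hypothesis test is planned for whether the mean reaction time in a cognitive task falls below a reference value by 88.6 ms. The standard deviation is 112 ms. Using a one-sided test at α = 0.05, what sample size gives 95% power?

For a one-sample z-test, n = ((z_α + z_β)·σ/δ)².
z_α = 1.645 (one-sided α = 0.05); z_β = 1.645 (power 95% → β = 0.05).
n = (3.290 × 112 / 88.6)² = 17.30
Round up: n = 18.

18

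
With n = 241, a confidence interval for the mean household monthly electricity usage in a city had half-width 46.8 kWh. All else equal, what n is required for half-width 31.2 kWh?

Margin of error scales as 1/√n, so n₂ = n₁·(E₁/E₂)².
n₂ = 241 × (46.8/31.2)² = 241 × 2.25 = 542.25
Round up: n₂ = 543.

543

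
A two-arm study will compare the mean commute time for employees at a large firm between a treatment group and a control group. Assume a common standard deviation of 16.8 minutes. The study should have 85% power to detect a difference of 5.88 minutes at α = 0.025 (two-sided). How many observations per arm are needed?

176 per group

For two equal groups, n per group = 2·((z_{α/2} + z_β)·σ/δ)².
z_{α/2} = 2.241; z_β = 1.036 (power 85%).
n = 2 × (3.277 × 16.8 / 5.88)² = 2 × 87.66 = 175.32
Round up: n = 176 per group.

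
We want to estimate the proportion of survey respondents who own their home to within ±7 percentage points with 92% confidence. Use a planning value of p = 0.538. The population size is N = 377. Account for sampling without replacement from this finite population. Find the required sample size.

For a proportion with margin E = 0.07 at 92% confidence, z = 1.751.
n = p̂(1−p̂)(z/E)² = 0.538 × 0.462 × (1.751/0.07)² = 155.53 — call this n₀.
Finite-population correction with N = 377: n = n₀ / (1 + (n₀−1)/N) = 155.53 / 1.41 = 110.30
Round up: n = 111.

111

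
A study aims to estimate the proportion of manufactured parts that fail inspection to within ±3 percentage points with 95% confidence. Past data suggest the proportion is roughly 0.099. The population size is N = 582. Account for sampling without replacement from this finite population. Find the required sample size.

231

For a proportion with margin E = 0.03 at 95% confidence, z = 1.960.
n = p̂(1−p̂)(z/E)² = 0.099 × 0.901 × (1.960/0.03)² = 380.74 — call this n₀.
Finite-population correction with N = 582: n = n₀ / (1 + (n₀−1)/N) = 380.74 / 1.652 = 230.47
Round up: n = 231.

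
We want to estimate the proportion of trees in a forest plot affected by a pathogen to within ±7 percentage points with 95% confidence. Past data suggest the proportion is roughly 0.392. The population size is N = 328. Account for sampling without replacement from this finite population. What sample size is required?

For a proportion with margin E = 0.07 at 95% confidence, z = 1.960.
n = p̂(1−p̂)(z/E)² = 0.392 × 0.608 × (1.960/0.07)² = 186.86 — call this n₀.
Finite-population correction with N = 328: n = n₀ / (1 + (n₀−1)/N) = 186.86 / 1.567 = 119.25
Round up: n = 120.

120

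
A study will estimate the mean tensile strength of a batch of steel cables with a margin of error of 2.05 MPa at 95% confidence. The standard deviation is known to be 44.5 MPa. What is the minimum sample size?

1811

For a mean, the margin of error is E = z·σ/√n, so n = (zσ/E)².
At 95% confidence, z = 1.960.
n = (1.960 × 44.5 / 2.05)² = 1810.19
Round up: n = 1811.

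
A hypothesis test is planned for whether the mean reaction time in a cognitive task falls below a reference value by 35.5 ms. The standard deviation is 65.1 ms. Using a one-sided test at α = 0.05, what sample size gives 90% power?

29

For a one-sample z-test, n = ((z_α + z_β)·σ/δ)².
z_α = 1.645 (one-sided α = 0.05); z_β = 1.282 (power 90% → β = 0.1).
n = (2.927 × 65.1 / 35.5)² = 28.81
Round up: n = 29.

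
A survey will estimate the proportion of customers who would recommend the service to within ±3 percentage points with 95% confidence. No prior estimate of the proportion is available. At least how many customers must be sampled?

n = 1068

For a proportion with margin E = 0.03 at 95% confidence, z = 1.960.
With no prior estimate, use p = 0.5, which maximizes p(1−p) at 0.25.
n = 0.25 × (z/E)² = 0.25 × (1.960/0.03)² = 1067.11
Round up: n = 1068.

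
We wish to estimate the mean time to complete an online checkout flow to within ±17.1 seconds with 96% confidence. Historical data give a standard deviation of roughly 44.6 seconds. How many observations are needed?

For a mean, the margin of error is E = z·σ/√n, so n = (zσ/E)².
At 96% confidence, z = 2.054.
n = (2.054 × 44.6 / 17.1)² = 28.70
Round up: n = 29.

n = 29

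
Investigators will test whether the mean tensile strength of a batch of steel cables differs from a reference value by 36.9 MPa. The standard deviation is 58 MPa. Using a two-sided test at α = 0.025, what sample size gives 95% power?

38

For a one-sample z-test, n = ((z_{α/2} + z_β)·σ/δ)².
z_{α/2} = 2.241 (two-sided α = 0.025); z_β = 1.645 (power 95% → β = 0.05).
n = (3.886 × 58 / 36.9)² = 37.31
Round up: n = 38.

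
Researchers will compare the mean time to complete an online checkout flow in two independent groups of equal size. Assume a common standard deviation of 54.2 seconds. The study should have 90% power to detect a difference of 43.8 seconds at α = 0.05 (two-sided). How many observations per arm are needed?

For two equal groups, n per group = 2·((z_{α/2} + z_β)·σ/δ)².
z_{α/2} = 1.960; z_β = 1.282 (power 90%).
n = 2 × (3.242 × 54.2 / 43.8)² = 2 × 16.09 = 32.18
Round up: n = 33 per group.

33 per group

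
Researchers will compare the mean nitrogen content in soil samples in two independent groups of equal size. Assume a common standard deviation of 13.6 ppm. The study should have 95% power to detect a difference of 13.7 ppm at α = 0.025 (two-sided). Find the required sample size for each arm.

30 per group

For two equal groups, n per group = 2·((z_{α/2} + z_β)·σ/δ)².
z_{α/2} = 2.241; z_β = 1.645 (power 95%).
n = 2 × (3.886 × 13.6 / 13.7)² = 2 × 14.88 = 29.76
Round up: n = 30 per group.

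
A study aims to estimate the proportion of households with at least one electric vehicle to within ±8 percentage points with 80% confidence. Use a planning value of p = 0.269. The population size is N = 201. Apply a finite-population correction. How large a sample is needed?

For a proportion with margin E = 0.08 at 80% confidence, z = 1.282.
n = p̂(1−p̂)(z/E)² = 0.269 × 0.731 × (1.282/0.08)² = 50.50 — call this n₀.
Finite-population correction with N = 201: n = n₀ / (1 + (n₀−1)/N) = 50.50 / 1.246 = 40.53
Round up: n = 41.

41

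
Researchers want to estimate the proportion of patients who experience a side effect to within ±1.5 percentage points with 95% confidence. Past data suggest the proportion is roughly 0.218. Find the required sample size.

For a proportion with margin E = 0.015 at 95% confidence, z = 1.960.
n = p̂(1−p̂)(z/E)² = 0.218 × 0.782 × (1.960/0.015)² = 2910.67
Round up: n = 2911.

2911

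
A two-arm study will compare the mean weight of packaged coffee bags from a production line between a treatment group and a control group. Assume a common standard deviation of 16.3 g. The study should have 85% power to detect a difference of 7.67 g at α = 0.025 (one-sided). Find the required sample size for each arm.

82 per group

For two equal groups, n per group = 2·((z_α + z_β)·σ/δ)².
z_α = 1.960; z_β = 1.036 (power 85%).
n = 2 × (2.996 × 16.3 / 7.67)² = 2 × 40.54 = 81.08
Round up: n = 82 per group.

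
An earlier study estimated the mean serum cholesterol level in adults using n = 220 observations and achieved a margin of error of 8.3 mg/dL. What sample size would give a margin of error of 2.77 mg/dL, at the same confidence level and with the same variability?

n = 1976

Margin of error scales as 1/√n, so n₂ = n₁·(E₁/E₂)².
n₂ = 220 × (8.3/2.77)² = 220 × 8.978 = 1975.16
Round up: n₂ = 1976.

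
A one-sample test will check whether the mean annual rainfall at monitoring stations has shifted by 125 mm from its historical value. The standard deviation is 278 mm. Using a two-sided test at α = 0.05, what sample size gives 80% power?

For a one-sample z-test, n = ((z_{α/2} + z_β)·σ/δ)².
z_{α/2} = 1.960 (two-sided α = 0.05); z_β = 0.842 (power 80% → β = 0.2).
n = (2.802 × 278 / 125)² = 38.83
Round up: n = 39.

39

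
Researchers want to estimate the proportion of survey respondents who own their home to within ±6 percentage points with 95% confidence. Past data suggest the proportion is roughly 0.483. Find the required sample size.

267

For a proportion with margin E = 0.06 at 95% confidence, z = 1.960.
n = p̂(1−p̂)(z/E)² = 0.483 × 0.517 × (1.960/0.06)² = 266.47
Round up: n = 267.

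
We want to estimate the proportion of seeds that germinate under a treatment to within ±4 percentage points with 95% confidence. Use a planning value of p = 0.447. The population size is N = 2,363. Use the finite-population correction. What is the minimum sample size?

n = 475

For a proportion with margin E = 0.04 at 95% confidence, z = 1.960.
n = p̂(1−p̂)(z/E)² = 0.447 × 0.553 × (1.960/0.04)² = 593.51 — call this n₀.
Finite-population correction with N = 2,363: n = n₀ / (1 + (n₀−1)/N) = 593.51 / 1.251 = 474.43
Round up: n = 475.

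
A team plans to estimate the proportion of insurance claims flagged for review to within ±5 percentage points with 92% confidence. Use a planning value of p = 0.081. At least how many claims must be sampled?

For a proportion with margin E = 0.05 at 92% confidence, z = 1.751.
n = p̂(1−p̂)(z/E)² = 0.081 × 0.919 × (1.751/0.05)² = 91.29
Round up: n = 92.

n = 92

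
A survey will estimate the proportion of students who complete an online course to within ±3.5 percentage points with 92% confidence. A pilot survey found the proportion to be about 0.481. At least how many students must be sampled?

625

For a proportion with margin E = 0.035 at 92% confidence, z = 1.751.
n = p̂(1−p̂)(z/E)² = 0.481 × 0.519 × (1.751/0.035)² = 624.81
Round up: n = 625.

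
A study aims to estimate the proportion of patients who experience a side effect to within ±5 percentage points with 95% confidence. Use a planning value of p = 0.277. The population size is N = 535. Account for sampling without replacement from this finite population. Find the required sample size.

For a proportion with margin E = 0.05 at 95% confidence, z = 1.960.
n = p̂(1−p̂)(z/E)² = 0.277 × 0.723 × (1.960/0.05)² = 307.74 — call this n₀.
Finite-population correction with N = 535: n = n₀ / (1 + (n₀−1)/N) = 307.74 / 1.573 = 195.64
Round up: n = 196.

196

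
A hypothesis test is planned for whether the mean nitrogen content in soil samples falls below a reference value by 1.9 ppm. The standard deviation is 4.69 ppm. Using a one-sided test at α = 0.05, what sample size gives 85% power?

For a one-sample z-test, n = ((z_α + z_β)·σ/δ)².
z_α = 1.645 (one-sided α = 0.05); z_β = 1.036 (power 85% → β = 0.15).
n = (2.681 × 4.69 / 1.9)² = 43.80
Round up: n = 44.

n = 44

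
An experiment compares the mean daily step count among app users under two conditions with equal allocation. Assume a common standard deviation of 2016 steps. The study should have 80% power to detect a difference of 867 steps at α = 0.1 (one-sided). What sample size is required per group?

49 per group

For two equal groups, n per group = 2·((z_α + z_β)·σ/δ)².
z_α = 1.282; z_β = 0.842 (power 80%).
n = 2 × (2.124 × 2016 / 867)² = 2 × 24.39 = 48.78
Round up: n = 49 per group.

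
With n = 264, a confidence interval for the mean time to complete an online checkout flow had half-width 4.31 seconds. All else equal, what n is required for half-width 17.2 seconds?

n = 17

Margin of error scales as 1/√n, so n₂ = n₁·(E₁/E₂)².
n₂ = 264 × (4.31/17.2)² = 264 × 0.06279 = 16.58
Round up: n₂ = 17.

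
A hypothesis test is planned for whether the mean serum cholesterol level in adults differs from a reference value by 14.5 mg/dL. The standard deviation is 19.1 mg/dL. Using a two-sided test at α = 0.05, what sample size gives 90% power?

19

For a one-sample z-test, n = ((z_{α/2} + z_β)·σ/δ)².
z_{α/2} = 1.960 (two-sided α = 0.05); z_β = 1.282 (power 90% → β = 0.1).
n = (3.242 × 19.1 / 14.5)² = 18.24
Round up: n = 19.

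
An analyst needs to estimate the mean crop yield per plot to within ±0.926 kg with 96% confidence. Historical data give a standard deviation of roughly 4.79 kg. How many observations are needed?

113

For a mean, the margin of error is E = z·σ/√n, so n = (zσ/E)².
At 96% confidence, z = 2.054.
n = (2.054 × 4.79 / 0.926)² = 112.89
Round up: n = 113.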